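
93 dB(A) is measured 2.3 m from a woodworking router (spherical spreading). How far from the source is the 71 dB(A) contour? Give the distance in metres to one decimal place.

Point-source spreading drops the level by 20·log₁₀(r₂/r₁); inverting, r₂/r₁ = 10^(ΔL/20).
r₂ = 2.3·10^((93−71)/20) = 2.3·10^(22.0/20) = 28.96 m.

29.0 m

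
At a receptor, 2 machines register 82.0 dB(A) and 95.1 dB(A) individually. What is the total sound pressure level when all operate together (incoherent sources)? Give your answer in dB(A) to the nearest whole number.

For uncorrelated sources the intensities add, so convert each level to linear form, sum, and take 10·log₁₀ of the total.
Σ 10^(L/10) = 10^(82.0/10) + 10^(95.1/10) = 3.394e+09.
L_total = 10·log₁₀(3.394e+09) = 95.31 dB(A).

95 dB(A)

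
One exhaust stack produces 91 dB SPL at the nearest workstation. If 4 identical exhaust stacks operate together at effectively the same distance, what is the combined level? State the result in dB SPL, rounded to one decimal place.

97.0 dB SPL

With 4 equal, uncorrelated contributions the intensity is 4× that of one unit, giving a rise of 10·log₁₀ 4.
L_total = 91 + 10·log₁₀(4) = 91 + 6.021 = 97.02 dB SPL.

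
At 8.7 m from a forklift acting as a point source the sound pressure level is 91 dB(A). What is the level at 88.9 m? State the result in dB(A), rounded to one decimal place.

70.8 dB(A)

Point-source attenuation: ΔL = 20·log₁₀(r₂/r₁) = 20·log₁₀(88.9/8.7) = 20.188 dB.
L₂ = 91 − 20·log₁₀(88.9/8.7) = 91 − 20.188 = 70.81 dB(A).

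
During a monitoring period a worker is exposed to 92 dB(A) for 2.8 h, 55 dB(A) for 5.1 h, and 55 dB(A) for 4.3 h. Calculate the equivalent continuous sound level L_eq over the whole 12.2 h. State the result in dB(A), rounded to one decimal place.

L_eq = 10·log₁₀[(1/T)·Σ tᵢ·10^(Lᵢ/10)] with T = 12.2 h.
Σ tᵢ·10^(Lᵢ/10) = 2.8·10^(92/10) + 5.1·10^(55/10) + 4.3·10^(55/10) = 4.441e+09.
L_eq = 10·log₁₀(4.441e+09/12.2) = 85.61 dB(A).

85.6 dB(A)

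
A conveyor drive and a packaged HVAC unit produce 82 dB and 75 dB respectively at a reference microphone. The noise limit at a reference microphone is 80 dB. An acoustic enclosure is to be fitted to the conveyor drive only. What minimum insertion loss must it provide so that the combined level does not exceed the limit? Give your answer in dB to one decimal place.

3.7 dB

Everything except the conveyor drive sums to 10^(75/10) = 3.162e+07 in linear terms, 75.00 dB.
The limit corresponds to 10^(80/10) = 1.000e+08; subtracting the fixed part leaves 6.838e+07 for the conveyor drive, i.e. 78.35 dB.
Required insertion loss = 82 − 78.35 = 3.65 dB.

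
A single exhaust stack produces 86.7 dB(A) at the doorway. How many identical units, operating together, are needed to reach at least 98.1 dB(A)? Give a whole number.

The shortfall is 98.1 − 86.7 = 11.4 dB, and N units add 10·log₁₀ N, so need 10·log₁₀ N ≥ 11.4.
N ≥ 10^(11.4/10) = 13.804, so N = 14.

14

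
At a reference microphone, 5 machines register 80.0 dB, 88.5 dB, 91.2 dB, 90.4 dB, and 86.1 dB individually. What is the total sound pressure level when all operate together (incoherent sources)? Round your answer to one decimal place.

For uncorrelated sources the intensities add, so convert each level to linear form, sum, and take 10·log₁₀ of the total.
Σ 10^(L/10) = 10^(80.0/10) + 10^(88.5/10) + 10^(91.2/10) + 10^(90.4/10) + 10^(86.1/10) = 3.630e+09.
L_total = 10·log₁₀(3.630e+09) = 95.60 dB.

95.6 dB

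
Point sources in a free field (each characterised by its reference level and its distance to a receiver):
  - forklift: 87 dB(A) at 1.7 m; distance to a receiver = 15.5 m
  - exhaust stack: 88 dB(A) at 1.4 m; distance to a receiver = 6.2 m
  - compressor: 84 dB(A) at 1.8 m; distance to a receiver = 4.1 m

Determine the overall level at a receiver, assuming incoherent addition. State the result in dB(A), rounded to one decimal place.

Propagate each source to the receiver with L = L_ref − 20·log₁₀(r/r_ref), then add intensities.
forklift: 87 − 20·log₁₀(15.5/1.7) = 87 − 19.20 = 67.80 dB(A).
exhaust stack: 88 − 20·log₁₀(6.2/1.4) = 88 − 12.93 = 75.07 dB(A).
compressor: 84 − 20·log₁₀(4.1/1.8) = 84 − 7.15 = 76.85 dB(A).
Σ 10^(L/10) = 8.662e+07 → L_total = 10·log₁₀(8.662e+07) = 79.38 dB(A).

79.4 dB(A)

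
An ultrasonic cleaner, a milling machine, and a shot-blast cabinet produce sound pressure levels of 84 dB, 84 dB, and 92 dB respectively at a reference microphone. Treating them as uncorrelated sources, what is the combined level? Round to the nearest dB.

93 dB

For uncorrelated sources the intensities add, so convert each level to linear form, sum, and take 10·log₁₀ of the total.
Σ 10^(L/10) = 10^(84/10) + 10^(84/10) + 10^(92/10) = 2.087e+09.
L_total = 10·log₁₀(2.087e+09) = 93.20 dB.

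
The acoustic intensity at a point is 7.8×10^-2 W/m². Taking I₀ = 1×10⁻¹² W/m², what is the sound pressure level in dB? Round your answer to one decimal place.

I/I₀ = 7.8×10^-2/10⁻¹² = 7.8×10^10, and L = 10·log₁₀(I/I₀).
L = 10·(0.8921 + 10) = 108.92 dB.

108.9 dB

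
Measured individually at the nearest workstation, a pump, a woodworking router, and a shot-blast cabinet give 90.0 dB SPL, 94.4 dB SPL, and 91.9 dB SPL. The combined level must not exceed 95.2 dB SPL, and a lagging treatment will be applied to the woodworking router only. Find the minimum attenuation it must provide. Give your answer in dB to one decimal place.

Fixed contribution from the other sources: Σ 10^(L/10) = 10^(90.0/10) + 10^(91.9/10) = 2.549e+09 (94.06 dB SPL).
The limit corresponds to 10^(95.2/10) = 3.311e+09; subtracting the fixed part leaves 7.625e+08 for the woodworking router, i.e. 88.82 dB SPL.
Required insertion loss = 94.4 − 88.82 = 5.58 dB.

5.6 dB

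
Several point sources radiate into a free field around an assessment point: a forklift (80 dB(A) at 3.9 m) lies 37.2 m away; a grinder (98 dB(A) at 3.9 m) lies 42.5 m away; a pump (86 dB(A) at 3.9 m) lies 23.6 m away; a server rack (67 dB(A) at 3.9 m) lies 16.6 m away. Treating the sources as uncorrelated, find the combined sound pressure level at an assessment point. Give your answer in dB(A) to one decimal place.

Propagate each source to the receiver with L = L_ref − 20·log₁₀(r/r_ref), then add intensities.
forklift: 80 − 20·log₁₀(37.2/3.9) = 80 − 19.59 = 60.41 dB(A).
grinder: 98 − 20·log₁₀(42.5/3.9) = 98 − 20.75 = 77.25 dB(A).
pump: 86 − 20·log₁₀(23.6/3.9) = 86 − 15.64 = 70.36 dB(A).
server rack: 67 − 20·log₁₀(16.6/3.9) = 67 − 12.58 = 54.42 dB(A).
Σ 10^(L/10) = 6.538e+07 → L_total = 10·log₁₀(6.538e+07) = 78.15 dB(A).

78.2 dB(A)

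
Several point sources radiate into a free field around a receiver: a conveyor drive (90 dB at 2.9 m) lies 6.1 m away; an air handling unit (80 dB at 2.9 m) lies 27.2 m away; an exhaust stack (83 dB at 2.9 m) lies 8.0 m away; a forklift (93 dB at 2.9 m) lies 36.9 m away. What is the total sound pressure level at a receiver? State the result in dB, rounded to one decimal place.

Propagate each source to the receiver with L = L_ref − 20·log₁₀(r/r_ref), then add intensities.
conveyor drive: 90 − 20·log₁₀(6.1/2.9) = 90 − 6.46 = 83.54 dB.
air handling unit: 80 − 20·log₁₀(27.2/2.9) = 80 − 19.44 = 60.56 dB.
exhaust stack: 83 − 20·log₁₀(8.0/2.9) = 83 − 8.81 = 74.19 dB.
forklift: 93 − 20·log₁₀(36.9/2.9) = 93 − 22.09 = 70.91 dB.
Σ 10^(L/10) = 2.657e+08 → L_total = 10·log₁₀(2.657e+08) = 84.24 dB.

84.2 dB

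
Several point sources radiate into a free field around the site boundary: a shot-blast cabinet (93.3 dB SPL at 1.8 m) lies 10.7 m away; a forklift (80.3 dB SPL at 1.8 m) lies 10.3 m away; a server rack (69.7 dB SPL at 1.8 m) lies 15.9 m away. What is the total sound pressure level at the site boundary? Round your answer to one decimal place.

78.1 dB SPL

Apply inverse-square spreading to bring every level to the receiver, then sum 10^(L/10).
shot-blast cabinet: 93.3 − 20·log₁₀(10.7/1.8) = 93.3 − 15.48 = 77.82 dB SPL.
forklift: 80.3 − 20·log₁₀(10.3/1.8) = 80.3 − 15.15 = 65.15 dB SPL.
server rack: 69.7 − 20·log₁₀(15.9/1.8) = 69.7 − 18.92 = 50.78 dB SPL.
Σ 10^(L/10) = 6.390e+07 → L_total = 10·log₁₀(6.390e+07) = 78.05 dB SPL.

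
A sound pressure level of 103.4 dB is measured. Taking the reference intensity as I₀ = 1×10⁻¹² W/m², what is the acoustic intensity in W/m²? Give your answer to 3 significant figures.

I/I₀ = 10^(103.4/10) = 2.188e+10, so I = 2.188e+10 × 10⁻¹² W/m².

0.0219 W/m²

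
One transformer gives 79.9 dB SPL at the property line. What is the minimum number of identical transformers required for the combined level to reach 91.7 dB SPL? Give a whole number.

The shortfall is 91.7 − 79.9 = 11.8 dB, and N units add 10·log₁₀ N, so need 10·log₁₀ N ≥ 11.8.
N ≥ 10^(11.8/10) = 15.136, so N = 16.

16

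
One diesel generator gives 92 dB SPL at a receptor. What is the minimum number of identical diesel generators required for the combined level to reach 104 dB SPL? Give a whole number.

N identical sources give L₁ + 10·log₁₀ N, so require 10·log₁₀ N ≥ 104 − 92 = 12.0 dB.
N ≥ 10^(12.0/10) = 15.849, so N = 16.

16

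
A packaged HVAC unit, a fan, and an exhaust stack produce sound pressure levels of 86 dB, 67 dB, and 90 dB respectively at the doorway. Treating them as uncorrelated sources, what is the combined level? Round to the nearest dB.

91 dB

For uncorrelated sources the intensities add, so convert each level to linear form, sum, and take 10·log₁₀ of the total.
Σ 10^(L/10) = 10^(86/10) + 10^(67/10) + 10^(90/10) = 1.403e+09.
L_total = 10·log₁₀(1.403e+09) = 91.47 dB.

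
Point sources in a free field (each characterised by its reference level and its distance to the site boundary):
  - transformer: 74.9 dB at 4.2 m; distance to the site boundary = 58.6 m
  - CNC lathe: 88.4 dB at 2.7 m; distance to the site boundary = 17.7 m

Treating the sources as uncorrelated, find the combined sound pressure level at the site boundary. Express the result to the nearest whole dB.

Propagate each source to the receiver with L = L_ref − 20·log₁₀(r/r_ref), then add intensities.
transformer: 74.9 − 20·log₁₀(58.6/4.2) = 74.9 − 22.89 = 52.01 dB.
CNC lathe: 88.4 − 20·log₁₀(17.7/2.7) = 88.4 − 16.33 = 72.07 dB.
Σ 10^(L/10) = 1.626e+07 → L_total = 10·log₁₀(1.626e+07) = 72.11 dB.

72 dB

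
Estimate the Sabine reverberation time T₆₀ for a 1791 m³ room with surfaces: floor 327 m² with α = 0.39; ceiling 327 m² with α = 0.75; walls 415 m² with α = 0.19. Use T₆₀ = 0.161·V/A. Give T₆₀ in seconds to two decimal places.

0.64 s

Summing Sᵢαᵢ: 327·0.39 + 327·0.75 + 415·0.19 = 451.63 m².
T₆₀ = 0.161 × 1791 / 451.63 = 0.638 s.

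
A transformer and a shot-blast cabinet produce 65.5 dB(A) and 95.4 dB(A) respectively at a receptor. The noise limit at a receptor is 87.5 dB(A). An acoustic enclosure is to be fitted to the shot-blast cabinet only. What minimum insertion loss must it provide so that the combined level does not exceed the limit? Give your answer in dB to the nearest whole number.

8 dB

The untreated sources together contribute 10^(65.5/10) = 3.548e+06, i.e. 65.50 dB(A).
To meet 87.5 dB(A) overall, the treated shot-blast cabinet may contribute at most 10^(87.5/10) − 3.548e+06 = 5.588e+08, i.e. 87.47 dB(A).
So the shot-blast cabinet must be reduced from 95.4 to 87.47 dB(A): IL = 7.93 dB.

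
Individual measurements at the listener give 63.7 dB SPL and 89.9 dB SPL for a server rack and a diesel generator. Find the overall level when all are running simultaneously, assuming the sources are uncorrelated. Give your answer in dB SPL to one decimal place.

Incoherent sources combine by intensity addition: L_total = 10·log₁₀(Σ 10^(L_i/10)).
Σ 10^(L/10) = 10^(63.7/10) + 10^(89.9/10) = 9.796e+08.
L_total = 10·log₁₀(9.796e+08) = 89.91 dB SPL.

89.9 dB SPL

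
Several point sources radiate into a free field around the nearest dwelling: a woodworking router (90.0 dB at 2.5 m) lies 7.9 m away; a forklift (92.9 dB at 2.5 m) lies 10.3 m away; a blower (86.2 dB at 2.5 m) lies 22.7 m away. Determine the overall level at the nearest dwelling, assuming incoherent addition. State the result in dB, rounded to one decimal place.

Apply inverse-square spreading to bring every level to the receiver, then sum 10^(L/10).
woodworking router: 90.0 − 20·log₁₀(7.9/2.5) = 90.0 − 9.99 = 80.01 dB.
forklift: 92.9 − 20·log₁₀(10.3/2.5) = 92.9 − 12.30 = 80.60 dB.
blower: 86.2 − 20·log₁₀(22.7/2.5) = 86.2 − 19.16 = 67.04 dB.
Σ 10^(L/10) = 2.201e+08 → L_total = 10·log₁₀(2.201e+08) = 83.43 dB.

83.4 dB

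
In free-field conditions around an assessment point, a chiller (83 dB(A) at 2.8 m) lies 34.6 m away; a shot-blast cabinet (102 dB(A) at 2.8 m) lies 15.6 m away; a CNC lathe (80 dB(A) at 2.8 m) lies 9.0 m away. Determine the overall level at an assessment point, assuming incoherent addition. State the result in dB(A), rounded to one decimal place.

First find each source's level at the receiver (point-source: −20·log₁₀(r/r_ref)), then combine on an intensity basis.
chiller: 83 − 20·log₁₀(34.6/2.8) = 83 − 21.84 = 61.16 dB(A).
shot-blast cabinet: 102 − 20·log₁₀(15.6/2.8) = 102 − 14.92 = 87.08 dB(A).
CNC lathe: 80 − 20·log₁₀(9.0/2.8) = 80 − 10.14 = 69.86 dB(A).
Σ 10^(L/10) = 5.216e+08 → L_total = 10·log₁₀(5.216e+08) = 87.17 dB(A).

87.2 dB(A)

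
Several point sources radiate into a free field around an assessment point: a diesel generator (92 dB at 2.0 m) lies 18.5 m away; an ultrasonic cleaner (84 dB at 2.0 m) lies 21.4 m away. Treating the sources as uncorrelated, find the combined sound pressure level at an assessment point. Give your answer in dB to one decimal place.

73.2 dB

Propagate each source to the receiver with L = L_ref − 20·log₁₀(r/r_ref), then add intensities.
diesel generator: 92 − 20·log₁₀(18.5/2.0) = 92 − 19.32 = 72.68 dB.
ultrasonic cleaner: 84 − 20·log₁₀(21.4/2.0) = 84 − 20.59 = 63.41 dB.
Σ 10^(L/10) = 2.072e+07 → L_total = 10·log₁₀(2.072e+07) = 73.16 dB.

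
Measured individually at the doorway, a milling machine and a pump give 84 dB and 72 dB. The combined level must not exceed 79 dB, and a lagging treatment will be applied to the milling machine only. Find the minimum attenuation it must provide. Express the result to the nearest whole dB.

6 dB

Fixed contribution from the other source: Σ 10^(L/10) = 10^(72/10) = 1.585e+07 (72.00 dB).
The limit corresponds to 10^(79/10) = 7.943e+07; subtracting the fixed part leaves 6.358e+07 for the milling machine, i.e. 78.03 dB.
So the milling machine must be reduced from 84 to 78.03 dB: IL = 5.97 dB.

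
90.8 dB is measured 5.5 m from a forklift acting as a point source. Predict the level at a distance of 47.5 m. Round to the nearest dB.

Point-source attenuation: ΔL = 20·log₁₀(r₂/r₁) = 20·log₁₀(47.5/5.5) = 18.727 dB.
L₂ = 90.8 − 20·log₁₀(47.5/5.5) = 90.8 − 18.727 = 72.07 dB.

72 dB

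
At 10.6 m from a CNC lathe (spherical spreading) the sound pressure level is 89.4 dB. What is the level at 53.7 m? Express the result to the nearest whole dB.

For a point source, L₂ = L₁ − 20·log₁₀(r₂/r₁).
L₂ = 89.4 − 20·log₁₀(53.7/10.6) = 89.4 − 14.093 = 75.31 dB.

75 dB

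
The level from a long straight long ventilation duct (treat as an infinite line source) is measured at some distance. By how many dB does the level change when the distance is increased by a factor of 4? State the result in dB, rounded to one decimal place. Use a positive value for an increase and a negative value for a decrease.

-6.0 dB

Line-source spreading: ΔL = −10·log₁₀(r₂/r₁).
ΔL = −10·log₁₀(4) = -6.02 dB.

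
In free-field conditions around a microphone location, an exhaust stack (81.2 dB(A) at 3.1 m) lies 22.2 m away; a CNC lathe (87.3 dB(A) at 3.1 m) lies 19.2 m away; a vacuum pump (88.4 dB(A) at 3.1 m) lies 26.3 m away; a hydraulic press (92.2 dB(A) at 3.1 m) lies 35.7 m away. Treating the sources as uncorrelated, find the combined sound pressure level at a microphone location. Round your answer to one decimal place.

75.9 dB(A)

Apply inverse-square spreading to bring every level to the receiver, then sum 10^(L/10).
exhaust stack: 81.2 − 20·log₁₀(22.2/3.1) = 81.2 − 17.10 = 64.10 dB(A).
CNC lathe: 87.3 − 20·log₁₀(19.2/3.1) = 87.3 − 15.84 = 71.46 dB(A).
vacuum pump: 88.4 − 20·log₁₀(26.3/3.1) = 88.4 − 18.57 = 69.83 dB(A).
hydraulic press: 92.2 − 20·log₁₀(35.7/3.1) = 92.2 − 21.23 = 70.97 dB(A).
Σ 10^(L/10) = 3.870e+07 → L_total = 10·log₁₀(3.870e+07) = 75.88 dB(A).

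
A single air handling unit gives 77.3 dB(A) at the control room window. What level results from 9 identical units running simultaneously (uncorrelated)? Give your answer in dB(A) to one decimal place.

N identical incoherent sources raise the level by 10·log₁₀ N.
L_total = 77.3 + 10·log₁₀(9) = 77.3 + 9.542 = 86.84 dB(A).

86.8 dB(A)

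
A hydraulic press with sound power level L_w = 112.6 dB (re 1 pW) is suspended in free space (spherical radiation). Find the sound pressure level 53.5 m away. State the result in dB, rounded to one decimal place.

67.0 dB

Free-field spherical radiation: L_p = L_w − 10·log₁₀(4π·r²), r = 53.5 m.
4π·r² = 3.597e+04 m², 10·log₁₀ of that is 45.559 dB.
L_p = 112.6 − 45.559 = 67.04 dB.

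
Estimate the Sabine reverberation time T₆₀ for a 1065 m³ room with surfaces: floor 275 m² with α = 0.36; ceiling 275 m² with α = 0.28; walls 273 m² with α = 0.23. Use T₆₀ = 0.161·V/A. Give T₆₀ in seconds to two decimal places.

0.72 s

A = Σ Sᵢαᵢ = 275·0.36 + 275·0.28 + 273·0.23 = 238.79 m².
T₆₀ = 0.161·V/A = 0.161·1065/238.79 = 0.718 s.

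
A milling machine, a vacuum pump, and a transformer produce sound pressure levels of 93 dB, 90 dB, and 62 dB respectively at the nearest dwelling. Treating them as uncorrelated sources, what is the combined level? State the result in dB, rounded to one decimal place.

For uncorrelated sources the intensities add, so convert each level to linear form, sum, and take 10·log₁₀ of the total.
Σ 10^(L/10) = 10^(93/10) + 10^(90/10) + 10^(62/10) = 2.997e+09.
L_total = 10·log₁₀(2.997e+09) = 94.77 dB.

94.8 dB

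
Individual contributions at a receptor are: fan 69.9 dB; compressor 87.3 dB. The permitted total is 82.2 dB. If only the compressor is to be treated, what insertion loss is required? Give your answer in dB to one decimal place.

Fixed contribution from the other source: Σ 10^(L/10) = 10^(69.9/10) = 9.772e+06 (69.90 dB).
To meet 82.2 dB overall, the treated compressor may contribute at most 10^(82.2/10) − 9.772e+06 = 1.562e+08, i.e. 81.94 dB.
Required insertion loss = 87.3 − 81.94 = 5.36 dB.

5.4 dB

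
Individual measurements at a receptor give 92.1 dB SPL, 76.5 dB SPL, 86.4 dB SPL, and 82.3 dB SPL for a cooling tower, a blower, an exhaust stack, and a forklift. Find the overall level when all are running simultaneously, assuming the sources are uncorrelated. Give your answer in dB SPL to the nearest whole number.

94 dB SPL

For uncorrelated sources the intensities add, so convert each level to linear form, sum, and take 10·log₁₀ of the total.
Σ 10^(L/10) = 10^(92.1/10) + 10^(76.5/10) + 10^(86.4/10) + 10^(82.3/10) = 2.273e+09.
L_total = 10·log₁₀(2.273e+09) = 93.57 dB SPL.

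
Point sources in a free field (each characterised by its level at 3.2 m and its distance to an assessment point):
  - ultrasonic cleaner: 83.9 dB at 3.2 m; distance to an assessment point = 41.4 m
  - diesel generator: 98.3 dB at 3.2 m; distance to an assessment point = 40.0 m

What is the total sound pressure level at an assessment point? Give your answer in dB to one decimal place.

Apply inverse-square spreading to bring every level to the receiver, then sum 10^(L/10).
ultrasonic cleaner: 83.9 − 20·log₁₀(41.4/3.2) = 83.9 − 22.24 = 61.66 dB.
diesel generator: 98.3 − 20·log₁₀(40.0/3.2) = 98.3 − 21.94 = 76.36 dB.
Σ 10^(L/10) = 4.474e+07 → L_total = 10·log₁₀(4.474e+07) = 76.51 dB.

76.5 dB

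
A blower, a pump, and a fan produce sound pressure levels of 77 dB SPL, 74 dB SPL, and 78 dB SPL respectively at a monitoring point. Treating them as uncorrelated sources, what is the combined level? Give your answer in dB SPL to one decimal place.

81.4 dB SPL

Incoherent sources combine by intensity addition: L_total = 10·log₁₀(Σ 10^(L_i/10)).
Σ 10^(L/10) = 10^(77/10) + 10^(74/10) + 10^(78/10) = 1.383e+08.
L_total = 10·log₁₀(1.383e+08) = 81.41 dB SPL.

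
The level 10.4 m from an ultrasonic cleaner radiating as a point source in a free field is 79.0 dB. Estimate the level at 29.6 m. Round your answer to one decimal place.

69.9 dB

Point-source attenuation: ΔL = 20·log₁₀(r₂/r₁) = 20·log₁₀(29.6/10.4) = 9.085 dB.
L₂ = 79.0 − 20·log₁₀(29.6/10.4) = 79.0 − 9.085 = 69.91 dB.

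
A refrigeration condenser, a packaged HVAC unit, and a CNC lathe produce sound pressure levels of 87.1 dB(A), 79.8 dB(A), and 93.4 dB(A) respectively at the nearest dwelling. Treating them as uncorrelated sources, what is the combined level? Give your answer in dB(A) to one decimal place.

94.5 dB(A)

For uncorrelated sources the intensities add, so convert each level to linear form, sum, and take 10·log₁₀ of the total.
Σ 10^(L/10) = 10^(87.1/10) + 10^(79.8/10) + 10^(93.4/10) = 2.796e+09.
L_total = 10·log₁₀(2.796e+09) = 94.47 dB(A).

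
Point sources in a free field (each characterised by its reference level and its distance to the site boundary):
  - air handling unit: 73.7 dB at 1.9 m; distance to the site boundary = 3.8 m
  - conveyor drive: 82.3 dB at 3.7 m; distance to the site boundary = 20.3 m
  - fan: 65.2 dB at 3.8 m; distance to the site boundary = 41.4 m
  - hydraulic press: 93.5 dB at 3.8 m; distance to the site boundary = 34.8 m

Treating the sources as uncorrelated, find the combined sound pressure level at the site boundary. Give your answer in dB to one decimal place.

Apply inverse-square spreading to bring every level to the receiver, then sum 10^(L/10).
air handling unit: 73.7 − 20·log₁₀(3.8/1.9) = 73.7 − 6.02 = 67.68 dB.
conveyor drive: 82.3 − 20·log₁₀(20.3/3.7) = 82.3 − 14.79 = 67.51 dB.
fan: 65.2 − 20·log₁₀(41.4/3.8) = 65.2 − 20.74 = 44.46 dB.
hydraulic press: 93.5 − 20·log₁₀(34.8/3.8) = 93.5 − 19.24 = 74.26 dB.
Σ 10^(L/10) = 3.822e+07 → L_total = 10·log₁₀(3.822e+07) = 75.82 dB.

75.8 dB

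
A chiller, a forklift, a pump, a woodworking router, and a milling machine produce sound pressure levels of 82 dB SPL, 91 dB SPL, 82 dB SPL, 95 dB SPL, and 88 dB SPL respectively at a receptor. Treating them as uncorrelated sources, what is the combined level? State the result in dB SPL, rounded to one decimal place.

Incoherent sources combine by intensity addition: L_total = 10·log₁₀(Σ 10^(L_i/10)).
Σ 10^(L/10) = 10^(82/10) + 10^(91/10) + 10^(82/10) + 10^(95/10) + 10^(88/10) = 5.369e+09.
L_total = 10·log₁₀(5.369e+09) = 97.30 dB SPL.

97.3 dB SPL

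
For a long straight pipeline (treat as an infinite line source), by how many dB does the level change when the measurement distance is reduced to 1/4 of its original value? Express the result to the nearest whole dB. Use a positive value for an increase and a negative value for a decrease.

+6 dB

A line source loses 3 dB per doubling of distance; generally ΔL = −10·log₁₀(r₂/r₁).
ΔL = −10·log₁₀(0.25) = +6.02 dB.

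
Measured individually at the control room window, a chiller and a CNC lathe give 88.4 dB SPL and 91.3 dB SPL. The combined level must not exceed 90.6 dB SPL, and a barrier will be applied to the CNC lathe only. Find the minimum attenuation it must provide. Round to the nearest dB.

5 dB

Fixed contribution from the other source: Σ 10^(L/10) = 10^(88.4/10) = 6.918e+08 (88.40 dB SPL).
To meet 90.6 dB SPL overall, the treated CNC lathe may contribute at most 10^(90.6/10) − 6.918e+08 = 4.563e+08, i.e. 86.59 dB SPL.
Required insertion loss = 91.3 − 86.59 = 4.71 dB.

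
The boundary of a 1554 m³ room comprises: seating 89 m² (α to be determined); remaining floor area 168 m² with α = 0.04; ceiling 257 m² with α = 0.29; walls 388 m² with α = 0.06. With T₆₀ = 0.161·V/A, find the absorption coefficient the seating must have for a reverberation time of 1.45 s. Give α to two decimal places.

0.76

A = 0.161·V/T₆₀ = 0.161·1554/1.45 = 172.55 m² sabins.
Absorption from the other surfaces = 168·0.04 + 257·0.29 + 388·0.06 = 104.53 m², so the seating must supply 68.02 m² over 89 m².
α = 68.02/89 = 0.764.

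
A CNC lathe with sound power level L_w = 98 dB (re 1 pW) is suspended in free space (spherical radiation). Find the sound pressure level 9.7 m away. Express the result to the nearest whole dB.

L_p = L_w − 10·log₁₀(4π·r²) with r = 9.7 m.
4π·r² = 1182 m², 10·log₁₀ of that is 30.728 dB.
L_p = 98 − 30.728 = 67.27 dB.

67 dB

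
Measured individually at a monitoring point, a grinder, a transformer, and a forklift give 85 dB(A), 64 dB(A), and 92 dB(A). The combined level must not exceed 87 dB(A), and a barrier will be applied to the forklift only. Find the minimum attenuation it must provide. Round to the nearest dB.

9 dB

Fixed contribution from the other sources: Σ 10^(L/10) = 10^(85/10) + 10^(64/10) = 3.187e+08 (85.03 dB(A)).
The limit corresponds to 10^(87/10) = 5.012e+08; subtracting the fixed part leaves 1.824e+08 for the forklift, i.e. 82.61 dB(A).
So the forklift must be reduced from 92 to 82.61 dB(A): IL = 9.39 dB.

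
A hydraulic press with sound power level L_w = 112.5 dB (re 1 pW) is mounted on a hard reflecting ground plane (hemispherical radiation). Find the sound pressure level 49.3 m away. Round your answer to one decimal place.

70.7 dB

The power spreads over a hemisphere of area 2π·r², so L_p = L_w − 10·log₁₀(2π·r²).
2π·r² = 1.527e+04 m², 10·log₁₀ of that is 41.839 dB.
L_p = 112.5 − 41.839 = 70.66 dB.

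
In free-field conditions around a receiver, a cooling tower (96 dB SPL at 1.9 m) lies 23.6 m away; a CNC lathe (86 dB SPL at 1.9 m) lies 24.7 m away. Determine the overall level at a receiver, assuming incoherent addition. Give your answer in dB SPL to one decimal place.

Propagate each source to the receiver with L = L_ref − 20·log₁₀(r/r_ref), then add intensities.
cooling tower: 96 − 20·log₁₀(23.6/1.9) = 96 − 21.88 = 74.12 dB SPL.
CNC lathe: 86 − 20·log₁₀(24.7/1.9) = 86 − 22.28 = 63.72 dB SPL.
Σ 10^(L/10) = 2.816e+07 → L_total = 10·log₁₀(2.816e+07) = 74.50 dB SPL.

74.5 dB SPL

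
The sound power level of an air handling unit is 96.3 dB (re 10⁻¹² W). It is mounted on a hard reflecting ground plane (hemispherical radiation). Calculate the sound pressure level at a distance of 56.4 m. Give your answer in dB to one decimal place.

53.3 dB

The power spreads over a hemisphere of area 2π·r², so L_p = L_w − 10·log₁₀(2π·r²).
2π·r² = 1.999e+04 m², 10·log₁₀ of that is 43.007 dB.
L_p = 96.3 − 43.007 = 53.29 dB.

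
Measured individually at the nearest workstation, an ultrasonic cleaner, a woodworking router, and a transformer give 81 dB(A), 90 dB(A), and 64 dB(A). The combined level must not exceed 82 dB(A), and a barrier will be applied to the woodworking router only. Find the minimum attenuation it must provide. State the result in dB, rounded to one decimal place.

Fixed contribution from the other sources: Σ 10^(L/10) = 10^(81/10) + 10^(64/10) = 1.284e+08 (81.09 dB(A)).
The limit corresponds to 10^(82/10) = 1.585e+08; subtracting the fixed part leaves 3.008e+07 for the woodworking router, i.e. 74.78 dB(A).
So the woodworking router must be reduced from 90 to 74.78 dB(A): IL = 15.22 dB.

15.2 dB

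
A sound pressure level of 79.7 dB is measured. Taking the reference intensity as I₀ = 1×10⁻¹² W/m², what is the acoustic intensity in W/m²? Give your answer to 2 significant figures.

9.3e-05 W/m²

L = 10·log₁₀(I/I₀) ⇒ I = I₀·10^(L/10) = 10⁻¹² × 10^7.97.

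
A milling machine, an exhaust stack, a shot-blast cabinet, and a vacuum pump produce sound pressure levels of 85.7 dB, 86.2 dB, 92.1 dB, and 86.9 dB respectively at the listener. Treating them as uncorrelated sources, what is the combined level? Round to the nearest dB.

95 dB

For uncorrelated sources the intensities add, so convert each level to linear form, sum, and take 10·log₁₀ of the total.
Σ 10^(L/10) = 10^(85.7/10) + 10^(86.2/10) + 10^(92.1/10) + 10^(86.9/10) = 2.900e+09.
L_total = 10·log₁₀(2.900e+09) = 94.62 dB.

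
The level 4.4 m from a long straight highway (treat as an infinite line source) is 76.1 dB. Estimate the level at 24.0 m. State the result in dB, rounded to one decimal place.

Cylindrical spreading from a line source gives a 10·log₁₀(r₂/r₁) drop.
L₂ = 76.1 − 10·log₁₀(24.0/4.4) = 76.1 − 7.368 = 68.73 dB.

68.7 dB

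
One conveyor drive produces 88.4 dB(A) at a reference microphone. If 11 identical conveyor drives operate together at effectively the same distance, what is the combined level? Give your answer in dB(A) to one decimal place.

98.8 dB(A)

N identical incoherent sources raise the level by 10·log₁₀ N.
L_total = 88.4 + 10·log₁₀(11) = 88.4 + 10.414 = 98.81 dB(A).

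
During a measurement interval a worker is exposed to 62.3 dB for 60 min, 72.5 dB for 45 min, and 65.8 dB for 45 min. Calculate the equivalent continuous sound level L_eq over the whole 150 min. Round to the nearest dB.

Weight each interval's intensity by its duration and average over T = 150 min:
Σ tᵢ·10^(Lᵢ/10) = 60·10^(62.3/10) + 45·10^(72.5/10) + 45·10^(65.8/10) = 1.073e+09.
L_eq = 10·log₁₀(1.073e+09/150) = 68.55 dB.

69 dB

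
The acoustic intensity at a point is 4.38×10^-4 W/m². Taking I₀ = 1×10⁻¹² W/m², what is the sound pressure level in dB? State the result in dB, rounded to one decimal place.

86.4 dB

Dividing by I₀ shifts the exponent by 12: I/I₀ = 4.38×10^8.
L = 10·(0.6415 + 8) = 86.41 dB.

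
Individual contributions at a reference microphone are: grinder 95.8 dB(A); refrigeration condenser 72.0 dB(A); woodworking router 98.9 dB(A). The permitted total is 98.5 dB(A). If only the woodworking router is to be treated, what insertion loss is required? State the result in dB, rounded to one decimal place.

The untreated sources together contribute 10^(95.8/10) + 10^(72.0/10) = 3.818e+09, i.e. 95.82 dB(A).
To meet 98.5 dB(A) overall, the treated woodworking router may contribute at most 10^(98.5/10) − 3.818e+09 = 3.262e+09, i.e. 95.13 dB(A).
Required insertion loss = 98.9 − 95.13 = 3.77 dB.

3.8 dB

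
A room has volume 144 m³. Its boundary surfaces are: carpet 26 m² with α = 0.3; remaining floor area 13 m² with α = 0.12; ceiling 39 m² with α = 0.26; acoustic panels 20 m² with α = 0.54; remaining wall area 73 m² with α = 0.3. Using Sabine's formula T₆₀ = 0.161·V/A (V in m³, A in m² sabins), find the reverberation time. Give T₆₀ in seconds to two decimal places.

0.44 s

Total absorption A = 26·0.3 + 13·0.12 + 39·0.26 + 20·0.54 + 73·0.3 = 52.20 m² sabins.
T₆₀ = 0.161·V/A = 0.161·144/52.20 = 0.444 s.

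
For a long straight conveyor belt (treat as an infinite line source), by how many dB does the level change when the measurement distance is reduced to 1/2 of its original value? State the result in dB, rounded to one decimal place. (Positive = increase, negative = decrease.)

+3.0 dB

Line-source spreading: ΔL = −10·log₁₀(r₂/r₁).
ΔL = −10·log₁₀(0.5) = +3.01 dB.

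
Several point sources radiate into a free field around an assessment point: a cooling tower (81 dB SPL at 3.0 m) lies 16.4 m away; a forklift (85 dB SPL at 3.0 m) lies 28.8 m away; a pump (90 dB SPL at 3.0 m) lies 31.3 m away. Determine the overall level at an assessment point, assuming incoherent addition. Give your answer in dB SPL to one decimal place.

Apply inverse-square spreading to bring every level to the receiver, then sum 10^(L/10).
cooling tower: 81 − 20·log₁₀(16.4/3.0) = 81 − 14.75 = 66.25 dB SPL.
forklift: 85 − 20·log₁₀(28.8/3.0) = 85 − 19.65 = 65.35 dB SPL.
pump: 90 − 20·log₁₀(31.3/3.0) = 90 − 20.37 = 69.63 dB SPL.
Σ 10^(L/10) = 1.683e+07 → L_total = 10·log₁₀(1.683e+07) = 72.26 dB SPL.

72.3 dB SPL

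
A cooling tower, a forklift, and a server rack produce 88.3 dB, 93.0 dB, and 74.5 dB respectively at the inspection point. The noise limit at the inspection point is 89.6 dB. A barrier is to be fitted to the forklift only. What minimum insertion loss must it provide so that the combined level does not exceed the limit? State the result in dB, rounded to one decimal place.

9.8 dB

The untreated sources together contribute 10^(88.3/10) + 10^(74.5/10) = 7.043e+08, i.e. 88.48 dB.
The limit corresponds to 10^(89.6/10) = 9.120e+08; subtracting the fixed part leaves 2.077e+08 for the forklift, i.e. 83.18 dB.
So the forklift must be reduced from 93.0 to 83.18 dB: IL = 9.82 dB.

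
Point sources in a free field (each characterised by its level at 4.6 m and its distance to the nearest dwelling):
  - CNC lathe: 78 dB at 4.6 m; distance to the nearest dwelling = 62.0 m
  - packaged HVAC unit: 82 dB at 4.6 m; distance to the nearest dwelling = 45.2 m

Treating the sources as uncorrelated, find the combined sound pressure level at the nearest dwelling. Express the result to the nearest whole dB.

63 dB

First find each source's level at the receiver (point-source: −20·log₁₀(r/r_ref)), then combine on an intensity basis.
CNC lathe: 78 − 20·log₁₀(62.0/4.6) = 78 − 22.59 = 55.41 dB.
packaged HVAC unit: 82 − 20·log₁₀(45.2/4.6) = 82 − 19.85 = 62.15 dB.
Σ 10^(L/10) = 1.989e+06 → L_total = 10·log₁₀(1.989e+06) = 62.99 dB.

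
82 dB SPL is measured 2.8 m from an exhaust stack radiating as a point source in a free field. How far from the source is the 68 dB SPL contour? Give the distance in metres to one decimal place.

The 14.0 dB drop corresponds to a distance ratio of 10^(14.0/20) for a point source.
r₂ = 2.8·10^((82−68)/20) = 2.8·10^(14.0/20) = 14.03 m.

14.0 m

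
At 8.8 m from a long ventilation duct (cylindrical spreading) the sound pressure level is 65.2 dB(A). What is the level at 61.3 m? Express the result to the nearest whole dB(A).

Line-source attenuation: ΔL = 10·log₁₀(r₂/r₁) = 10·log₁₀(61.3/8.8) = 8.430 dB.
L₂ = 65.2 − 10·log₁₀(61.3/8.8) = 65.2 − 8.430 = 56.77 dB(A).

57 dB(A)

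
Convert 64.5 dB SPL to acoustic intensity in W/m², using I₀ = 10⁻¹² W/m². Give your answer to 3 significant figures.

2.82e-06 W/m²

L = 10·log₁₀(I/I₀) ⇒ I = I₀·10^(L/10) = 10⁻¹² × 10^6.45.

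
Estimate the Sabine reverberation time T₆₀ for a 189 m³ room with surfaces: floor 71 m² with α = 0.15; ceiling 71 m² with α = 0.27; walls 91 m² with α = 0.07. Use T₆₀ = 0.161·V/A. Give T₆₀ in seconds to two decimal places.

A = Σ Sᵢαᵢ = 71·0.15 + 71·0.27 + 91·0.07 = 36.19 m².
T₆₀ = 0.161·V/A = 0.161·189/36.19 = 0.841 s.

0.84 s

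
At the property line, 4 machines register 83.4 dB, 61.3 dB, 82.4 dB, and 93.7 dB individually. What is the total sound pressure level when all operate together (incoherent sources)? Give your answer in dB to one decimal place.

For uncorrelated sources the intensities add, so convert each level to linear form, sum, and take 10·log₁₀ of the total.
Σ 10^(L/10) = 10^(83.4/10) + 10^(61.3/10) + 10^(82.4/10) + 10^(93.7/10) = 2.738e+09.
L_total = 10·log₁₀(2.738e+09) = 94.37 dB.

94.4 dB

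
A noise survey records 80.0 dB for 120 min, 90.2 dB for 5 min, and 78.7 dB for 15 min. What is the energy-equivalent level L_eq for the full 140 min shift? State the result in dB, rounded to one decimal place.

81.2 dB

The energy average is taken in the linear domain: L_eq = 10·log₁₀[(Σ tᵢ·10^(Lᵢ/10))/T], T = 140 min.
Σ tᵢ·10^(Lᵢ/10) = 120·10^(80.0/10) + 5·10^(90.2/10) + 15·10^(78.7/10) = 1.835e+10.
L_eq = 10·log₁₀(1.835e+10/140) = 81.17 dB.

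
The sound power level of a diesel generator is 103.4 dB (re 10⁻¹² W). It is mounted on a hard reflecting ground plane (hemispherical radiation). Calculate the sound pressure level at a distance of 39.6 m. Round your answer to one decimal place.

Free-field hemispherical radiation: L_p = L_w − 10·log₁₀(2π·r²), r = 39.6 m.
2π·r² = 9853 m², 10·log₁₀ of that is 39.936 dB.
L_p = 103.4 − 39.936 = 63.46 dB.

63.5 dB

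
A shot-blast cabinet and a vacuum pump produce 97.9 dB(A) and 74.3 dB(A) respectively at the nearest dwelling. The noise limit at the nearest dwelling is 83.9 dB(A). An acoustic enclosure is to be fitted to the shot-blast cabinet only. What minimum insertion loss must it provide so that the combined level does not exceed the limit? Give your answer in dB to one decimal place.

Fixed contribution from the other source: Σ 10^(L/10) = 10^(74.3/10) = 2.692e+07 (74.30 dB(A)).
To meet 83.9 dB(A) overall, the treated shot-blast cabinet may contribute at most 10^(83.9/10) − 2.692e+07 = 2.186e+08, i.e. 83.40 dB(A).
So the shot-blast cabinet must be reduced from 97.9 to 83.40 dB(A): IL = 14.50 dB.

14.5 dB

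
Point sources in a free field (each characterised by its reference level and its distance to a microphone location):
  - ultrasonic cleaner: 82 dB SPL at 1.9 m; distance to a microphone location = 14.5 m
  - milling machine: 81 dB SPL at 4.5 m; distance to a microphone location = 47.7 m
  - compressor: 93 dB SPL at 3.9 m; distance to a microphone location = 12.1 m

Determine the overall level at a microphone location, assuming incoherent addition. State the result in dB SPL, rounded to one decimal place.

Apply inverse-square spreading to bring every level to the receiver, then sum 10^(L/10).
ultrasonic cleaner: 82 − 20·log₁₀(14.5/1.9) = 82 − 17.65 = 64.35 dB SPL.
milling machine: 81 − 20·log₁₀(47.7/4.5) = 81 − 20.51 = 60.49 dB SPL.
compressor: 93 − 20·log₁₀(12.1/3.9) = 93 − 9.83 = 83.17 dB SPL.
Σ 10^(L/10) = 2.111e+08 → L_total = 10·log₁₀(2.111e+08) = 83.25 dB SPL.

83.2 dB SPL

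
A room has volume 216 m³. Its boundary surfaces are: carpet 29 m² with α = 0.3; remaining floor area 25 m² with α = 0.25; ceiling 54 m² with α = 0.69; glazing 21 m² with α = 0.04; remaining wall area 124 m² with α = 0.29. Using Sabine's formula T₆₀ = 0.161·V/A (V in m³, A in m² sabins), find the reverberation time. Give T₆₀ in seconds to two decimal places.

Total absorption A = 29·0.3 + 25·0.25 + 54·0.69 + 21·0.04 + 124·0.29 = 89.01 m² sabins.
T₆₀ = 0.161·V/A = 0.161·216/89.01 = 0.391 s.

0.39 s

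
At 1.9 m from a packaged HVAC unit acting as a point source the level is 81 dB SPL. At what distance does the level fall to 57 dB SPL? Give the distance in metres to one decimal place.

Point-source spreading drops the level by 20·log₁₀(r₂/r₁); inverting, r₂/r₁ = 10^(ΔL/20).
r₂ = 1.9·10^((81−57)/20) = 1.9·10^(24.0/20) = 30.11 m.

30.1 m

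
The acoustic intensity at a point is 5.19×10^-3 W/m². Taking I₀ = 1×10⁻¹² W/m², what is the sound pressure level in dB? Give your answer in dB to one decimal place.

I/I₀ = 5.19×10^-3/10⁻¹² = 5.19×10^9, and L = 10·log₁₀(I/I₀).
L = 10·(0.7152 + 9) = 97.15 dB.

97.2 dB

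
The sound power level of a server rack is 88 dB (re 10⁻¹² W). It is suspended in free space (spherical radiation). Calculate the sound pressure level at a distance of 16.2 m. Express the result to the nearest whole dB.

53 dB

The power spreads over a sphere of area 4π·r², so L_p = L_w − 10·log₁₀(4π·r²).
4π·r² = 3298 m², 10·log₁₀ of that is 35.182 dB.
L_p = 88 − 35.182 = 52.82 dB.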